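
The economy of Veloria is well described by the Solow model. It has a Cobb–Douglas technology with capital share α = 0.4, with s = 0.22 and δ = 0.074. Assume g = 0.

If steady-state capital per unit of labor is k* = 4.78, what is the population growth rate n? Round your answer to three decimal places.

Steady state requires s·f(k) = (n + δ)·k, i.e. s·k^α = (n + δ)·k.
So s / (n + δ) = (k*)^(1−α) = 4.78^0.6 = 2.5566.
Therefore n + δ = s / 2.5566 = 0.22 / 2.5566 = 0.0861, so n = 0.0861 − 0.074 = 0.0121.

n ≈ 0.012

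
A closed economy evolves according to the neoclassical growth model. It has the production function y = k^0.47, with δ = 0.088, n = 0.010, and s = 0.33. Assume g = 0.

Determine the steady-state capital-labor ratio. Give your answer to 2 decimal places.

k* = 9.88

At the steady state, Δk = 0, so s·k^α = (n + δ)·k.
Rearranging, k^(1−α) = s / (n + δ).
k^0.53 = 0.33 / (0.010 + 0.088) = 0.33 / 0.098 = 3.3673
k* = 3.3673^(1/0.53) ≈ 9.8826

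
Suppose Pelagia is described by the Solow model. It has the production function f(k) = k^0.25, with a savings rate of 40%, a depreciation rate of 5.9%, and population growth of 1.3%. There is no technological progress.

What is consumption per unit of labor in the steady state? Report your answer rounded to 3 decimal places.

c* = 1.063

At the steady state, Δk = 0, so s·k^α = (n + δ)·k.
Dividing both sides by k: k^(1−α) = s / (n + δ).
k^0.75 = 0.40 / (0.013 + 0.059) = 0.40 / 0.072 = 5.5556
k* = 5.5556^(1/0.75) ≈ 9.8395
y* = (k*)^α = 9.8395^0.25 ≈ 1.7711
c* = (1 − s)·y* = (1 − 0.40) × 1.7711 ≈ 1.0627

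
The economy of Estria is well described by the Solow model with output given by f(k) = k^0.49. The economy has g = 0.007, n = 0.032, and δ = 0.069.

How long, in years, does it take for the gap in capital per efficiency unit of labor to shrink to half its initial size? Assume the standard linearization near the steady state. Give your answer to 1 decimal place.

Near the steady state the convergence rate is λ = (1 − α)(n + g + δ).
λ = (1 − 0.49) × 0.108 = 0.51 × 0.108 = 0.05508
Half-life = ln 2 / λ = 0.6931 / 0.05508 ≈ 12.58 years

t_½ ≈ 12.6 years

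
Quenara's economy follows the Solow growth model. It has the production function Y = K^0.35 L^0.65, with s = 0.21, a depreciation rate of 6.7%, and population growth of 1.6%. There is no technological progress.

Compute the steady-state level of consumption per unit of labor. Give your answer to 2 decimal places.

c* = 1.30

Steady state requires s·f(k) = (n + δ)·k, i.e. s·k^α = (n + δ)·k.
Dividing both sides by k: k^(1−α) = s / (n + δ).
k^0.65 = 0.21 / (0.016 + 0.067) = 0.21 / 0.083 = 2.5301
k* = 2.5301^(1/0.65) ≈ 4.1707
y* = (k*)^α = 4.1707^0.35 ≈ 1.6484
c* = (1 − s)·y* = (1 − 0.21) × 1.6484 ≈ 1.3022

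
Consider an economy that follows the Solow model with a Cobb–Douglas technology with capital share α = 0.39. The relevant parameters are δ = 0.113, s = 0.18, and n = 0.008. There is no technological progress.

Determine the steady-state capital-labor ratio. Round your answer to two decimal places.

Steady state requires s·f(k) = (n + δ)·k, i.e. s·k^α = (n + δ)·k.
Rearranging, k^(1−α) = s / (n + δ).
k^0.61 = 0.18 / (0.008 + 0.113) = 0.18 / 0.121 = 1.4876
k* = 1.4876^(1/0.61) ≈ 1.9176

k* = 1.92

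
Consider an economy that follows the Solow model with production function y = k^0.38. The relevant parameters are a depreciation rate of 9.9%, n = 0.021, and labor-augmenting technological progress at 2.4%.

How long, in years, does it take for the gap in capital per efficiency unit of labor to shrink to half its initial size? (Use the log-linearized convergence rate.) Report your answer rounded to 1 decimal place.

Near the steady state the convergence rate is λ = (1 − α)(n + g + δ).
λ = (1 − 0.38) × 0.144 = 0.62 × 0.144 = 0.08928
Half-life = ln 2 / λ = 0.6931 / 0.08928 ≈ 7.76 years

about 7.8 years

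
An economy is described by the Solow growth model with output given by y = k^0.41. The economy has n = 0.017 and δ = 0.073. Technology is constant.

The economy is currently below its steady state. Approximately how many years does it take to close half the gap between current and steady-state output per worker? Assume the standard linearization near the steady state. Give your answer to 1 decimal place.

Near the steady state the convergence rate is λ = (1 − α)(n + δ).
λ = (1 − 0.41) × 0.090 = 0.59 × 0.090 = 0.0531
Half-life = ln 2 / λ = 0.6931 / 0.0531 ≈ 13.05 years

half-life ≈ 13.1 years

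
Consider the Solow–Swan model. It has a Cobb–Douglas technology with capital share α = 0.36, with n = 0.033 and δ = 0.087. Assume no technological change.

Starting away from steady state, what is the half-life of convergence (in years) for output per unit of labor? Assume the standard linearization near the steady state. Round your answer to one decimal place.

t_½ ≈ 9.0 years

Near the steady state the convergence rate is λ = (1 − α)(n + δ).
λ = (1 − 0.36) × 0.120 = 0.64 × 0.120 = 0.0768
Half-life = ln 2 / λ = 0.6931 / 0.0768 ≈ 9.02 years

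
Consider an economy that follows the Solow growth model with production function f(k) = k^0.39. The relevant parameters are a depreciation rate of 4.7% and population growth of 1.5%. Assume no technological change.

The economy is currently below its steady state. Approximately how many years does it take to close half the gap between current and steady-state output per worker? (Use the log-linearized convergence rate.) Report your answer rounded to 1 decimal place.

Near the steady state the convergence rate is λ = (1 − α)(n + δ).
λ = (1 − 0.39) × 0.062 = 0.61 × 0.062 = 0.03782
Half-life = ln 2 / λ = 0.6931 / 0.03782 ≈ 18.33 years

about 18.3 years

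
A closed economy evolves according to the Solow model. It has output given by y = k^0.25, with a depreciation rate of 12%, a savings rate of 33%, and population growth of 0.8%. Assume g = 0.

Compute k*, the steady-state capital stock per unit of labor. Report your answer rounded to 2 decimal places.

k* ≈ 3.54

At the steady state, Δk = 0, so s·k^α = (n + δ)·k.
Rearranging, k^(1−α) = s / (n + δ).
k^0.75 = 0.33 / (0.008 + 0.120) = 0.33 / 0.128 = 2.5781
k* = 2.5781^(1/0.75) ≈ 3.5351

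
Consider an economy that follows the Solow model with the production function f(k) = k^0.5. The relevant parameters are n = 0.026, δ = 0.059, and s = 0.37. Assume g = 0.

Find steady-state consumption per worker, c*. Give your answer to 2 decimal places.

c* = 2.74

At the steady state, Δk = 0, so s·k^α = (n + δ)·k.
Dividing both sides by k: k^(1−α) = s / (n + δ).
k^0.5 = 0.37 / (0.026 + 0.059) = 0.37 / 0.085 = 4.3529
k* = 4.3529^(1/0.5) ≈ 18.9477
y* = (k*)^α = 18.9477^0.5 ≈ 4.3529
c* = (1 − s)·y* = (1 − 0.37) × 4.3529 ≈ 2.7423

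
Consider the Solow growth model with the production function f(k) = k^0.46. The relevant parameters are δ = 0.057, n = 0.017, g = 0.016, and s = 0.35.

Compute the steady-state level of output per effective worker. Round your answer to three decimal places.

y* ≈ 3.180

In steady state, investment equals break-even investment: s·k^α = (n + g + δ)·k.
Rearranging, k^(1−α) = s / (n + g + δ).
k^0.54 = 0.35 / (0.017 + 0.016 + 0.057) = 0.35 / 0.090 = 3.8889
k* = 3.8889^(1/0.54) ≈ 12.3672
y* = (k*)^α = 12.3672^0.46 ≈ 3.1801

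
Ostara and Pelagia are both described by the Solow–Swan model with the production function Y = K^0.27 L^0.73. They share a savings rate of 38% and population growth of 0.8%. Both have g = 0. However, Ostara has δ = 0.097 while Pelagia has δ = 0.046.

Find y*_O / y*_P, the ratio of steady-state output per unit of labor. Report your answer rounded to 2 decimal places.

y*_O / y*_P ≈ 0.78

Steady-state y* = [s/(n + δ)]^(α/(1−α)), so the ratio is [ (s_O/(n + δ)_O) / (s_P/(n + δ)_P) ]^0.3699.
s_O/(n + δ)_O = 0.38/0.105 = 3.6190; s_P/(n + δ)_P = 0.38/0.054 = 7.0370.
Ratio = (3.6190/7.0370)^0.3699 = 0.5143^0.3699 ≈ 0.7820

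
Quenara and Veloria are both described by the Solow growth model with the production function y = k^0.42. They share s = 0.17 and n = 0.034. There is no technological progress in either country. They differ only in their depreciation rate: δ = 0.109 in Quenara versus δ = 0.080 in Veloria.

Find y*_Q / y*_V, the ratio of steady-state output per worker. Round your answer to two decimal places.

y*_Q / y*_V ≈ 0.85

Steady-state y* = [s/(n + δ)]^(α/(1−α)), so the ratio is [ (s_Q/(n + δ)_Q) / (s_V/(n + δ)_V) ]^0.7241.
s_Q/(n + δ)_Q = 0.17/0.143 = 1.1888; s_V/(n + δ)_V = 0.17/0.114 = 1.4912.
Ratio = (1.1888/1.4912)^0.7241 = 0.7972^0.7241 ≈ 0.8486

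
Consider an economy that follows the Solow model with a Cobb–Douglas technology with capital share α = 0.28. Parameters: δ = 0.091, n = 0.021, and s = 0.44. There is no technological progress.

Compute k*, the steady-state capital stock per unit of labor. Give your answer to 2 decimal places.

At the steady state, Δk = 0, so s·k^α = (n + δ)·k.
Dividing both sides by k: k^(1−α) = s / (n + δ).
k^0.72 = 0.44 / (0.021 + 0.091) = 0.44 / 0.112 = 3.9286
k* = 3.9286^(1/0.72) ≈ 6.6885

k* ≈ 6.69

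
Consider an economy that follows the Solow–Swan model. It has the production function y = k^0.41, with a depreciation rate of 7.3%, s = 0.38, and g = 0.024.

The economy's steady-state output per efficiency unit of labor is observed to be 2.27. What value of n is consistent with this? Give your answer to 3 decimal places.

Steady state requires s·f(k) = (n + g + δ)·k, i.e. s·k^α = (n + g + δ)·k.
Since y* = [s/(n + g + δ)]^(α/(1−α)), we have s/(n + g + δ) = (y*)^((1−α)/α) = 2.27^1.439 = 3.2533.
Therefore n + g + δ = s / 3.2533 = 0.38 / 3.2533 = 0.1168, so n = 0.1168 − 0.097 = 0.0198.

n ≈ 0.020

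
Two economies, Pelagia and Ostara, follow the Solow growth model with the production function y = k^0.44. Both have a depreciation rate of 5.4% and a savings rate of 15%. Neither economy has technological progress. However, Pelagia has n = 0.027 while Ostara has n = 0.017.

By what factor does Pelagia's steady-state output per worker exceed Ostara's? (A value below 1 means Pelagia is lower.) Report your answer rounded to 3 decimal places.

Steady-state y* = [s/(n + δ)]^(α/(1−α)), so the ratio is [ (s_P/(n + δ)_P) / (s_O/(n + δ)_O) ]^0.7857.
s_P/(n + δ)_P = 0.15/0.081 = 1.8519; s_O/(n + δ)_O = 0.15/0.071 = 2.1127.
Ratio = (1.8519/2.1127)^0.7857 = 0.8766^0.7857 ≈ 0.9017

y*_P / y*_O ≈ 0.902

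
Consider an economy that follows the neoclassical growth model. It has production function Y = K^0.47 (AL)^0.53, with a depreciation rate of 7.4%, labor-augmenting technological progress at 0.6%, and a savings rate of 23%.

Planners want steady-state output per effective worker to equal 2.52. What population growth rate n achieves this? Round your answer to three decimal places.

n ≈ 0.001

At the steady state, Δk = 0, so s·k^α = (n + g + δ)·k.
Since y* = [s/(n + g + δ)]^(α/(1−α)), we have s/(n + g + δ) = (y*)^((1−α)/α) = 2.52^1.1277 = 2.8357.
Therefore n + g + δ = s / 2.8357 = 0.23 / 2.8357 = 0.0811, so n = 0.0811 − 0.080 = 0.0011.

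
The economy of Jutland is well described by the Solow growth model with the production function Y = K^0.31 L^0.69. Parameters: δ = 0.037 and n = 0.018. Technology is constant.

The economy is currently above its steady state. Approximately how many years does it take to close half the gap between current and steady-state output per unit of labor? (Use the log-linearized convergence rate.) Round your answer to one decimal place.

about 18.3 years

Near the steady state the convergence rate is λ = (1 − α)(n + δ).
λ = (1 − 0.31) × 0.055 = 0.69 × 0.055 = 0.03795
Half-life = ln 2 / λ = 0.6931 / 0.03795 ≈ 18.26 years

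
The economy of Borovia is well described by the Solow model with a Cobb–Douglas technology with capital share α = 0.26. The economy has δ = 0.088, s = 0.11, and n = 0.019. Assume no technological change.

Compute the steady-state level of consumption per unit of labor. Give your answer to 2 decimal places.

c* ≈ 0.90

At the steady state, Δk = 0, so s·k^α = (n + δ)·k.
Dividing both sides by k: k^(1−α) = s / (n + δ).
k^0.74 = 0.11 / (0.019 + 0.088) = 0.11 / 0.107 = 1.0280
k* = 1.0280^(1/0.74) ≈ 1.0380
y* = (k*)^α = 1.0380^0.26 ≈ 1.0097
c* = (1 − s)·y* = (1 − 0.11) × 1.0097 ≈ 0.8986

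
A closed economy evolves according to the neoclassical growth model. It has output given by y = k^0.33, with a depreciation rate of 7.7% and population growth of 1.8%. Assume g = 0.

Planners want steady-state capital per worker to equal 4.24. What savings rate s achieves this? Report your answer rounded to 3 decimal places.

At the steady state, Δk = 0, so s·k^α = (n + δ)·k.
So s / (n + δ) = (k*)^(1−α) = 4.24^0.67 = 2.6323.
Therefore s = 2.6323 × (n + δ) = 2.6323 × 0.095 = 0.2501.

s ≈ 0.250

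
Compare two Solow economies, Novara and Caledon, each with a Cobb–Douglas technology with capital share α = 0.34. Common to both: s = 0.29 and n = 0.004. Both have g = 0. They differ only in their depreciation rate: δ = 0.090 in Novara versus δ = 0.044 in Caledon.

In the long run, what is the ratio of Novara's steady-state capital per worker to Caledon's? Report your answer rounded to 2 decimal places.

Steady-state k* = [s/(n + δ)]^(1/(1−α)), so the ratio is [ (s_N/(n + δ)_N) / (s_C/(n + δ)_C) ]^1.5152.
s_N/(n + δ)_N = 0.29/0.094 = 3.0851; s_C/(n + δ)_C = 0.29/0.048 = 6.0417.
Ratio = (3.0851/6.0417)^1.5152 = 0.5106^1.5152 ≈ 0.3611

k*_N / k*_C ≈ 0.36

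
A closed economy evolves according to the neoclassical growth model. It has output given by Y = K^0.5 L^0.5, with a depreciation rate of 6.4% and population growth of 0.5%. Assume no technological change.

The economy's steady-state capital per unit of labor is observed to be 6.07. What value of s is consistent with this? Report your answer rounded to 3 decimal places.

At the steady state, Δk = 0, so s·k^α = (n + δ)·k.
So s / (n + δ) = (k*)^(1−α) = 6.07^0.5 = 2.4637.
Therefore s = 2.4637 × (n + δ) = 2.4637 × 0.069 = 0.1700.

s ≈ 0.170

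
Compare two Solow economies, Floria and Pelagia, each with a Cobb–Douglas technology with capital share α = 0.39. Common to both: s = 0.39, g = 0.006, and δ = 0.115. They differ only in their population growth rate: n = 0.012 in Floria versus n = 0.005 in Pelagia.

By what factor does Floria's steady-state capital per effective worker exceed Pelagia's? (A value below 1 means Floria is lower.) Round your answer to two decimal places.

ratio ≈ 0.92

Steady-state k* = [s/(n + g + δ)]^(1/(1−α)), so the ratio is [ (s_F/(n + g + δ)_F) / (s_P/(n + g + δ)_P) ]^1.6393.
s_F/(n + g + δ)_F = 0.39/0.133 = 2.9323; s_P/(n + g + δ)_P = 0.39/0.126 = 3.0952.
Ratio = (2.9323/3.0952)^1.6393 = 0.9474^1.6393 ≈ 0.9152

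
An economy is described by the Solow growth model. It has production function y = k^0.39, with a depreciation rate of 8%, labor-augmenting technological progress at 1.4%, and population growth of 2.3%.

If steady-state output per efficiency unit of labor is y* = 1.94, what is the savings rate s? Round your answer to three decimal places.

At the steady state, Δk = 0, so s·k^α = (n + g + δ)·k.
Since y* = [s/(n + g + δ)]^(α/(1−α)), we have s/(n + g + δ) = (y*)^((1−α)/α) = 1.94^1.5641 = 2.8194.
Therefore s = 2.8194 × (n + g + δ) = 2.8194 × 0.117 = 0.3299.

s ≈ 0.330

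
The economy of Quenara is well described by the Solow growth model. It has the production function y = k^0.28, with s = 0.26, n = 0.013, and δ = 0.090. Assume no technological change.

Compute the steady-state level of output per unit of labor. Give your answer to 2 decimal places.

y* = 1.43

Steady state requires s·f(k) = (n + δ)·k, i.e. s·k^α = (n + δ)·k.
Rearranging, k^(1−α) = s / (n + δ).
k^0.72 = 0.26 / (0.013 + 0.090) = 0.26 / 0.103 = 2.5243
k* = 2.5243^(1/0.72) ≈ 3.6185
y* = (k*)^α = 3.6185^0.28 ≈ 1.4335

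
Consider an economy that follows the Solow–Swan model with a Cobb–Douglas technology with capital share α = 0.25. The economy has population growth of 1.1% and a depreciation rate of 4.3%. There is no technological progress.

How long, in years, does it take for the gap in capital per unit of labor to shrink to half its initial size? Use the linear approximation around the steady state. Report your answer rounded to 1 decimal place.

about 17.1 years

Near the steady state the convergence rate is λ = (1 − α)(n + δ).
λ = (1 − 0.25) × 0.054 = 0.75 × 0.054 = 0.0405
Half-life = ln 2 / λ = 0.6931 / 0.0405 ≈ 17.11 years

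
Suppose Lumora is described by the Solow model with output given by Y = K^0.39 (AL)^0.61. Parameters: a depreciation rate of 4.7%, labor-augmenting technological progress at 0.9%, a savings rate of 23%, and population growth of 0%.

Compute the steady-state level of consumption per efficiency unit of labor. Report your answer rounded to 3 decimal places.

At the steady state, Δk = 0, so s·k^α = (n + g + δ)·k.
Rearranging, k^(1−α) = s / (n + g + δ).
k^0.61 = 0.23 / (0.000 + 0.009 + 0.047) = 0.23 / 0.056 = 4.1071
k* = 4.1071^(1/0.61) ≈ 10.1343
y* = (k*)^α = 10.1343^0.39 ≈ 2.4675
c* = (1 − s)·y* = (1 − 0.23) × 2.4675 ≈ 1.9000

c* ≈ 1.900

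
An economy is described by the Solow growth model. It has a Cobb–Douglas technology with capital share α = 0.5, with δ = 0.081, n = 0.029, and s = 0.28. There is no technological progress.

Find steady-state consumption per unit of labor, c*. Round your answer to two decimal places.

c* ≈ 1.83

Steady state requires s·f(k) = (n + δ)·k, i.e. s·k^α = (n + δ)·k.
Rearranging, k^(1−α) = s / (n + δ).
k^0.5 = 0.28 / (0.029 + 0.081) = 0.28 / 0.110 = 2.5455
k* = 2.5455^(1/0.5) ≈ 6.4796
y* = (k*)^α = 6.4796^0.5 ≈ 2.5455
c* = (1 − s)·y* = (1 − 0.28) × 2.5455 ≈ 1.8328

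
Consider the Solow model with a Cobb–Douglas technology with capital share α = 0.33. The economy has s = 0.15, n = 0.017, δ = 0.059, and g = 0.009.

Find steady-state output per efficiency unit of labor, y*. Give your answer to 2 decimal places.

y* ≈ 1.32

At the steady state, Δk = 0, so s·k^α = (n + g + δ)·k.
Dividing both sides by k: k^(1−α) = s / (n + g + δ).
k^0.67 = 0.15 / (0.017 + 0.009 + 0.059) = 0.15 / 0.085 = 1.7647
k* = 1.7647^(1/0.67) ≈ 2.3343
y* = (k*)^α = 2.3343^0.33 ≈ 1.3228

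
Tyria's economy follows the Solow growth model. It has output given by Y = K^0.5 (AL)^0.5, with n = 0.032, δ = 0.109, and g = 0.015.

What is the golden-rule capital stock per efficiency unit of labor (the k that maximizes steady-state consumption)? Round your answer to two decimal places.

The golden rule sets f'(k) = n + g + δ, i.e. α·k^(α−1) = n + g + δ.
So k^(1−α) = α / (n + g + δ) = 0.5 / 0.156 = 3.2051.
k_gold = 3.2051^(1/0.5) ≈ 10.2727

k_gold ≈ 10.27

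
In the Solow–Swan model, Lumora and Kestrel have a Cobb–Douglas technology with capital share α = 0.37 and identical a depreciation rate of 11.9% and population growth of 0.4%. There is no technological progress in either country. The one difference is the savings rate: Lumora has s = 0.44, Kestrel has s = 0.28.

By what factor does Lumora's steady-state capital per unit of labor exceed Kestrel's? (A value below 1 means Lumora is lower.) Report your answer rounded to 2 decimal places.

Steady-state k* = [s/(n + δ)]^(1/(1−α)), so the ratio is [ (s_L/(n + δ)_L) / (s_K/(n + δ)_K) ]^1.5873.
s_L/(n + δ)_L = 0.44/0.123 = 3.5772; s_K/(n + δ)_K = 0.28/0.123 = 2.2764.
Ratio = (3.5772/2.2764)^1.5873 = 1.5714^1.5873 ≈ 2.0491

ratio ≈ 2.05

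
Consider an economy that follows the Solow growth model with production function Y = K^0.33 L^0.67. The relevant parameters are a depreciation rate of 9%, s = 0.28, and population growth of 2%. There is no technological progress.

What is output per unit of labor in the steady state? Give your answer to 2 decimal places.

y* ≈ 1.58

In steady state, investment equals break-even investment: s·k^α = (n + δ)·k.
Rearranging, k^(1−α) = s / (n + δ).
k^0.67 = 0.28 / (0.020 + 0.090) = 0.28 / 0.110 = 2.5455
k* = 2.5455^(1/0.67) ≈ 4.0330
y* = (k*)^α = 4.0330^0.33 ≈ 1.5844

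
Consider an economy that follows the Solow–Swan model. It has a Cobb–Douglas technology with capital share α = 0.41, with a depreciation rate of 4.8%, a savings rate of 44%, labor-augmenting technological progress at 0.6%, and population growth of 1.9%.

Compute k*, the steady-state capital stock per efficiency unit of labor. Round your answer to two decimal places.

k* = 21.00

At the steady state, Δk = 0, so s·k^α = (n + g + δ)·k.
Dividing both sides by k: k^(1−α) = s / (n + g + δ).
k^0.59 = 0.44 / (0.019 + 0.006 + 0.048) = 0.44 / 0.073 = 6.0274
k* = 6.0274^(1/0.59) ≈ 21.0017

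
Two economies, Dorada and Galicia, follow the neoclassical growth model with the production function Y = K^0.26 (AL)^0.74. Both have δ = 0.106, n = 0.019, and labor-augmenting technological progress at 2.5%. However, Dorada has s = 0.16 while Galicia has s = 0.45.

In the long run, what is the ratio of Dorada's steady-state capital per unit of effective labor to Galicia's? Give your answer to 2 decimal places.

ratio ≈ 0.25

Steady-state k* = [s/(n + g + δ)]^(1/(1−α)), so the ratio is [ (s_D/(n + g + δ)_D) / (s_G/(n + g + δ)_G) ]^1.3514.
s_D/(n + g + δ)_D = 0.16/0.150 = 1.0667; s_G/(n + g + δ)_G = 0.45/0.150 = 3.0000.
Ratio = (1.0667/3.0000)^1.3514 = 0.3556^1.3514 ≈ 0.2473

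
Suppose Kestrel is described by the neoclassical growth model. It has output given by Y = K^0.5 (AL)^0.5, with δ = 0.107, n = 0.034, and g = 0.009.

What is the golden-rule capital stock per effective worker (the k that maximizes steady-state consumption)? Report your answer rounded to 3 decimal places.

The golden rule sets f'(k) = n + g + δ, i.e. α·k^(α−1) = n + g + δ.
So k^(1−α) = α / (n + g + δ) = 0.5 / 0.150 = 3.3333.
k_gold = 3.3333^(1/0.5) ≈ 11.1109

k_gold ≈ 11.111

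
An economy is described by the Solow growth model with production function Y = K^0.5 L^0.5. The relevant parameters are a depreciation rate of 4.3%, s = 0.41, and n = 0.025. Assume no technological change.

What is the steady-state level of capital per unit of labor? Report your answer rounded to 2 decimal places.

k* = 36.35

Steady state requires s·f(k) = (n + δ)·k, i.e. s·k^α = (n + δ)·k.
Rearranging, k^(1−α) = s / (n + δ).
k^0.5 = 0.41 / (0.025 + 0.043) = 0.41 / 0.068 = 6.0294
k* = 6.0294^(1/0.5) ≈ 36.3537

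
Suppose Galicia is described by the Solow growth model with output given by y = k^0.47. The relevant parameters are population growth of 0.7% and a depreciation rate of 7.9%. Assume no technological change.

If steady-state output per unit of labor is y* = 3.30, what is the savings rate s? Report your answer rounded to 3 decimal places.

s ≈ 0.331

In steady state, investment equals break-even investment: s·k^α = (n + δ)·k.
Since y* = [s/(n + δ)]^(α/(1−α)), we have s/(n + δ) = (y*)^((1−α)/α) = 3.30^1.1277 = 3.8435.
Therefore s = 3.8435 × (n + δ) = 3.8435 × 0.086 = 0.3305.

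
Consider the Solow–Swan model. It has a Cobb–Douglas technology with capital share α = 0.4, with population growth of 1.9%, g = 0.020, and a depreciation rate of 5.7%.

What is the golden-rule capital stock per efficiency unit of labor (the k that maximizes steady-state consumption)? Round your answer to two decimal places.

The golden rule sets f'(k) = n + g + δ, i.e. α·k^(α−1) = n + g + δ.
So k^(1−α) = α / (n + g + δ) = 0.4 / 0.096 = 4.1667.
k_gold = 4.1667^(1/0.6) ≈ 10.7891

k_gold ≈ 10.79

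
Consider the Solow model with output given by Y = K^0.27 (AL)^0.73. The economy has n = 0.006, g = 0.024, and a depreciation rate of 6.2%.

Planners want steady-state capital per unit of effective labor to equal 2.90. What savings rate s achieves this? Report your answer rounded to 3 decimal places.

At the steady state, Δk = 0, so s·k^α = (n + g + δ)·k.
So s / (n + g + δ) = (k*)^(1−α) = 2.90^0.73 = 2.1755.
Therefore s = 2.1755 × (n + g + δ) = 2.1755 × 0.092 = 0.2001.

s ≈ 0.200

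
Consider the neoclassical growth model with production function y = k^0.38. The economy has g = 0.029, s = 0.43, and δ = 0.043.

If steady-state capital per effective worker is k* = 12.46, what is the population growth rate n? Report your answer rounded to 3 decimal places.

Steady state requires s·f(k) = (n + g + δ)·k, i.e. s·k^α = (n + g + δ)·k.
So s / (n + g + δ) = (k*)^(1−α) = 12.46^0.62 = 4.7777.
Therefore n + g + δ = s / 4.7777 = 0.43 / 4.7777 = 0.0900, so n = 0.0900 − 0.072 = 0.0180.

n ≈ 0.018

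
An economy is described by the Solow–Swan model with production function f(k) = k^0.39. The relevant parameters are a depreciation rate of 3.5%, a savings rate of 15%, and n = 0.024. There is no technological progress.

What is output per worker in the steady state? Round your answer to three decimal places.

Steady state requires s·f(k) = (n + δ)·k, i.e. s·k^α = (n + δ)·k.
Rearranging, k^(1−α) = s / (n + δ).
k^0.61 = 0.15 / (0.024 + 0.035) = 0.15 / 0.059 = 2.5424
k* = 2.5424^(1/0.61) ≈ 4.6167
y* = (k*)^α = 4.6167^0.39 ≈ 1.8159

y* = 1.816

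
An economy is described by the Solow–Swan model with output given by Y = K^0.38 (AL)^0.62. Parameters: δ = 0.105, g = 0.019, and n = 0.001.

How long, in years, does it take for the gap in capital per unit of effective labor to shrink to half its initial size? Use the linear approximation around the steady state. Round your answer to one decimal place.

Near the steady state the convergence rate is λ = (1 − α)(n + g + δ).
λ = (1 − 0.38) × 0.125 = 0.62 × 0.125 = 0.0775
Half-life = ln 2 / λ = 0.6931 / 0.0775 ≈ 8.94 years

half-life ≈ 8.9 years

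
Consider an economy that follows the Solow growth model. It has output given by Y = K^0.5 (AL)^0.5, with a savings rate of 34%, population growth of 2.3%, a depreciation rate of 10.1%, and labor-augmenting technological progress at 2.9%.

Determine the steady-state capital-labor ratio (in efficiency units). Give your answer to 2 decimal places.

k* = 4.94

In steady state, investment equals break-even investment: s·k^α = (n + g + δ)·k.
Dividing both sides by k: k^(1−α) = s / (n + g + δ).
k^0.5 = 0.34 / (0.023 + 0.029 + 0.101) = 0.34 / 0.153 = 2.2222
k* = 2.2222^(1/0.5) ≈ 4.9382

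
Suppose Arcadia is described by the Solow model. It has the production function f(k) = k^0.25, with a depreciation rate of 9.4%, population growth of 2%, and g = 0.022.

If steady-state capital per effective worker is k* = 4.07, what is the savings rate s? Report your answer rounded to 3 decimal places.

s ≈ 0.390

In steady state, investment equals break-even investment: s·k^α = (n + g + δ)·k.
So s / (n + g + δ) = (k*)^(1−α) = 4.07^0.75 = 2.8655.
Therefore s = 2.8655 × (n + g + δ) = 2.8655 × 0.136 = 0.3897.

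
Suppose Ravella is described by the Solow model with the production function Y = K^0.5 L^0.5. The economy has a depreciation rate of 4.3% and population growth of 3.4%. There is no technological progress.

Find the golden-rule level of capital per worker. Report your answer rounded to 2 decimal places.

k_gold ≈ 42.17

The golden rule sets f'(k) = n + δ, i.e. α·k^(α−1) = n + δ.
So k^(1−α) = α / (n + δ) = 0.5 / 0.077 = 6.4935.
k_gold = 6.4935^(1/0.5) ≈ 42.1655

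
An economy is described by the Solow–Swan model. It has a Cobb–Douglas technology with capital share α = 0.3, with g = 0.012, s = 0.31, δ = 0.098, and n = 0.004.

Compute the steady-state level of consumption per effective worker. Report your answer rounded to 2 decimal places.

c* ≈ 1.06

Steady state requires s·f(k) = (n + g + δ)·k, i.e. s·k^α = (n + g + δ)·k.
Dividing both sides by k: k^(1−α) = s / (n + g + δ).
k^0.7 = 0.31 / (0.004 + 0.012 + 0.098) = 0.31 / 0.114 = 2.7193
k* = 2.7193^(1/0.7) ≈ 4.1750
y* = (k*)^α = 4.1750^0.3 ≈ 1.5353
c* = (1 − s)·y* = (1 − 0.31) × 1.5353 ≈ 1.0594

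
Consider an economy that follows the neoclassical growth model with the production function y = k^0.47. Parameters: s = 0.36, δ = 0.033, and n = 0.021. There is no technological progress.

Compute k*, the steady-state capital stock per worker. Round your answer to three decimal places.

k* ≈ 35.855

At the steady state, Δk = 0, so s·k^α = (n + δ)·k.
Rearranging, k^(1−α) = s / (n + δ).
k^0.53 = 0.36 / (0.021 + 0.033) = 0.36 / 0.054 = 6.6667
k* = 6.6667^(1/0.53) ≈ 35.8549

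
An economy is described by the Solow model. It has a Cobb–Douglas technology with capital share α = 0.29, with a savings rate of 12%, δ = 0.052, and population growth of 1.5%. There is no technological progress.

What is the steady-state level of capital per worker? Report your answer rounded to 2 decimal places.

k* ≈ 2.27

In steady state, investment equals break-even investment: s·k^α = (n + δ)·k.
Dividing both sides by k: k^(1−α) = s / (n + δ).
k^0.71 = 0.12 / (0.015 + 0.052) = 0.12 / 0.067 = 1.7910
k* = 1.7910^(1/0.71) ≈ 2.2723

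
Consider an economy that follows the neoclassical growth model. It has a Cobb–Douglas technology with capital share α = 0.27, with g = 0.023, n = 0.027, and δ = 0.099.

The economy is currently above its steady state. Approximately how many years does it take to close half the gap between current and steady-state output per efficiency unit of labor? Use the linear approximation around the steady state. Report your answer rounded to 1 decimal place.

Near the steady state the convergence rate is λ = (1 − α)(n + g + δ).
λ = (1 − 0.27) × 0.149 = 0.73 × 0.149 = 0.10877
Half-life = ln 2 / λ = 0.6931 / 0.10877 ≈ 6.37 years

t_½ ≈ 6.4 years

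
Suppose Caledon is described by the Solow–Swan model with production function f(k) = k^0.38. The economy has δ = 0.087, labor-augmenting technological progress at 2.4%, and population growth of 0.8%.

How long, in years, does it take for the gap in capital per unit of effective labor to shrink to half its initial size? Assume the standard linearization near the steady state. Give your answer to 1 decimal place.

Near the steady state the convergence rate is λ = (1 − α)(n + g + δ).
λ = (1 − 0.38) × 0.119 = 0.62 × 0.119 = 0.07378
Half-life = ln 2 / λ = 0.6931 / 0.07378 ≈ 9.39 years

about 9.4 years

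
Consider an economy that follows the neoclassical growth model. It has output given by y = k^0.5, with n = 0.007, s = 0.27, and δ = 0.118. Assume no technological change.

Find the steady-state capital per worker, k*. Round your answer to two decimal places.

k* = 4.67

At the steady state, Δk = 0, so s·k^α = (n + δ)·k.
Rearranging, k^(1−α) = s / (n + δ).
k^0.5 = 0.27 / (0.007 + 0.118) = 0.27 / 0.125 = 2.1600
k* = 2.1600^(1/0.5) ≈ 4.6656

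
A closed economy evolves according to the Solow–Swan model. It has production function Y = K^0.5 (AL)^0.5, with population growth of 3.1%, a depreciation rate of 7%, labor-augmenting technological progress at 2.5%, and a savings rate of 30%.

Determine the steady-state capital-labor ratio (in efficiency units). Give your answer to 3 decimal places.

In steady state, investment equals break-even investment: s·k^α = (n + g + δ)·k.
Dividing both sides by k: k^(1−α) = s / (n + g + δ).
k^0.5 = 0.30 / (0.031 + 0.025 + 0.070) = 0.30 / 0.126 = 2.3810
k* = 2.3810^(1/0.5) ≈ 5.6692

k* = 5.669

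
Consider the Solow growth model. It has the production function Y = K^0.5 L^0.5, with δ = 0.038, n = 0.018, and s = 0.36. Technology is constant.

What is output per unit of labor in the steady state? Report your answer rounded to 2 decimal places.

At the steady state, Δk = 0, so s·k^α = (n + δ)·k.
Dividing both sides by k: k^(1−α) = s / (n + δ).
k^0.5 = 0.36 / (0.018 + 0.038) = 0.36 / 0.056 = 6.4286
k* = 6.4286^(1/0.5) ≈ 41.3269
y* = (k*)^α = 41.3269^0.5 ≈ 6.4286

y* ≈ 6.43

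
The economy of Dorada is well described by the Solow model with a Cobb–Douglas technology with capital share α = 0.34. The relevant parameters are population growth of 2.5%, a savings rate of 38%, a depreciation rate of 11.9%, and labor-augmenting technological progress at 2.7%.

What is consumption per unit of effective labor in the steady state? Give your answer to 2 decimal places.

c* ≈ 0.94

At the steady state, Δk = 0, so s·k^α = (n + g + δ)·k.
Dividing both sides by k: k^(1−α) = s / (n + g + δ).
k^0.66 = 0.38 / (0.025 + 0.027 + 0.119) = 0.38 / 0.171 = 2.2222
k* = 2.2222^(1/0.66) ≈ 3.3530
y* = (k*)^α = 3.3530^0.34 ≈ 1.5089
c* = (1 − s)·y* = (1 − 0.38) × 1.5089 ≈ 0.9355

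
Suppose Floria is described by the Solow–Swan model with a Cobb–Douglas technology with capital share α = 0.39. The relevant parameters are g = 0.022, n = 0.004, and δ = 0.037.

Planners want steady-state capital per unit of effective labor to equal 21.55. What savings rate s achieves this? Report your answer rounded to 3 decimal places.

At the steady state, Δk = 0, so s·k^α = (n + g + δ)·k.
So s / (n + g + δ) = (k*)^(1−α) = 21.55^0.61 = 6.5073.
Therefore s = 6.5073 × (n + g + δ) = 6.5073 × 0.063 = 0.4100.

s ≈ 0.410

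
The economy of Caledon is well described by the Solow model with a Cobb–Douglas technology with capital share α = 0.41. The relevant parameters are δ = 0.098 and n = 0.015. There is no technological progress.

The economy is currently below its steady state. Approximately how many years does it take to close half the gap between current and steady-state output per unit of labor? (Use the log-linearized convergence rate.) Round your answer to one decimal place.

Near the steady state the convergence rate is λ = (1 − α)(n + δ).
λ = (1 − 0.41) × 0.113 = 0.59 × 0.113 = 0.06667
Half-life = ln 2 / λ = 0.6931 / 0.06667 ≈ 10.40 years

half-life ≈ 10.4 years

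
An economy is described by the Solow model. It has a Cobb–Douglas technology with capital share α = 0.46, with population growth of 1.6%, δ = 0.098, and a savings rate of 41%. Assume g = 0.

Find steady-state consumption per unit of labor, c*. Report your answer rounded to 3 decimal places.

c* ≈ 1.755

Steady state requires s·f(k) = (n + δ)·k, i.e. s·k^α = (n + δ)·k.
Rearranging, k^(1−α) = s / (n + δ).
k^0.54 = 0.41 / (0.016 + 0.098) = 0.41 / 0.114 = 3.5965
k* = 3.5965^(1/0.54) ≈ 10.7006
y* = (k*)^α = 10.7006^0.46 ≈ 2.9753
c* = (1 − s)·y* = (1 − 0.41) × 2.9753 ≈ 1.7554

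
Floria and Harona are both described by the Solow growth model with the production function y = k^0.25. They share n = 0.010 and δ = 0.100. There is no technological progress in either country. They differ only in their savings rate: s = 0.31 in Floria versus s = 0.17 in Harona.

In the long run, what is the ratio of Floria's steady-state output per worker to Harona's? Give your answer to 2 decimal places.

ratio ≈ 1.22

Steady-state y* = [s/(n + δ)]^(α/(1−α)), so the ratio is [ (s_F/(n + δ)_F) / (s_H/(n + δ)_H) ]^0.3333.
s_F/(n + δ)_F = 0.31/0.110 = 2.8182; s_H/(n + δ)_H = 0.17/0.110 = 1.5455.
Ratio = (2.8182/1.5455)^0.3333 = 1.8235^0.3333 ≈ 1.2217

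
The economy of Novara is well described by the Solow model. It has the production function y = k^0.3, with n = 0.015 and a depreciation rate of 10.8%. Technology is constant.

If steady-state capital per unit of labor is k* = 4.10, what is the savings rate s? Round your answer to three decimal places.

In steady state, investment equals break-even investment: s·k^α = (n + δ)·k.
So s / (n + δ) = (k*)^(1−α) = 4.10^0.7 = 2.6850.
Therefore s = 2.6850 × (n + δ) = 2.6850 × 0.123 = 0.3303.

s ≈ 0.330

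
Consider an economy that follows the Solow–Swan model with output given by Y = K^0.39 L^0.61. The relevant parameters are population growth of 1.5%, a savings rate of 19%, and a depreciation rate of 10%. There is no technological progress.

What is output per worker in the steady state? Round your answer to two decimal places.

y* = 1.38

In steady state, investment equals break-even investment: s·k^α = (n + δ)·k.
Rearranging, k^(1−α) = s / (n + δ).
k^0.61 = 0.19 / (0.015 + 0.100) = 0.19 / 0.115 = 1.6522
k* = 1.6522^(1/0.61) ≈ 2.2776
y* = (k*)^α = 2.2776^0.39 ≈ 1.3785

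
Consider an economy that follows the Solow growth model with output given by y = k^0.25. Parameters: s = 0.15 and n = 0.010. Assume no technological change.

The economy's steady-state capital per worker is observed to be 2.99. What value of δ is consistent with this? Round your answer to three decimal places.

At the steady state, Δk = 0, so s·k^α = (n + δ)·k.
So s / (n + δ) = (k*)^(1−α) = 2.99^0.75 = 2.2738.
Therefore n + δ = s / 2.2738 = 0.15 / 2.2738 = 0.0660, so δ = 0.0660 − 0.010 = 0.0560.

δ ≈ 0.056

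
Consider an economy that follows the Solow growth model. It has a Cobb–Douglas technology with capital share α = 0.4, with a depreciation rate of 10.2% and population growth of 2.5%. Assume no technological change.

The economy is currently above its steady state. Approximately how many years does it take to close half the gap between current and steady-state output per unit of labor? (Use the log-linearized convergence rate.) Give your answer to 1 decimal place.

Near the steady state the convergence rate is λ = (1 − α)(n + δ).
λ = (1 − 0.4) × 0.127 = 0.6 × 0.127 = 0.0762
Half-life = ln 2 / λ = 0.6931 / 0.0762 ≈ 9.10 years

about 9.1 years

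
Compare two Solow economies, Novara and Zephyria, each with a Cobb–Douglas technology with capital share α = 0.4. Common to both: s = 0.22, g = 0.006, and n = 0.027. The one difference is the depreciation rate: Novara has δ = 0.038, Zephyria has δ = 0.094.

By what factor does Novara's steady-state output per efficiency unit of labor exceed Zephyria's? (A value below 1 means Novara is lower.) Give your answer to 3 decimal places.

ratio ≈ 1.474

Steady-state y* = [s/(n + g + δ)]^(α/(1−α)), so the ratio is [ (s_N/(n + g + δ)_N) / (s_Z/(n + g + δ)_Z) ]^0.6667.
s_N/(n + g + δ)_N = 0.22/0.071 = 3.0986; s_Z/(n + g + δ)_Z = 0.22/0.127 = 1.7323.
Ratio = (3.0986/1.7323)^0.6667 = 1.7887^0.6667 ≈ 1.4736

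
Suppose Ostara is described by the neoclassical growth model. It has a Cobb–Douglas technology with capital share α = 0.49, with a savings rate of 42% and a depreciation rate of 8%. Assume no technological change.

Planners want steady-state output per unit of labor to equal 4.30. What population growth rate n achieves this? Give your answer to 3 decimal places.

n ≈ 0.012

In steady state, investment equals break-even investment: s·k^α = (n + δ)·k.
Since y* = [s/(n + δ)]^(α/(1−α)), we have s/(n + δ) = (y*)^((1−α)/α) = 4.30^1.0408 = 4.5637.
Therefore n + δ = s / 4.5637 = 0.42 / 4.5637 = 0.0920, so n = 0.0920 − 0.080 = 0.0120.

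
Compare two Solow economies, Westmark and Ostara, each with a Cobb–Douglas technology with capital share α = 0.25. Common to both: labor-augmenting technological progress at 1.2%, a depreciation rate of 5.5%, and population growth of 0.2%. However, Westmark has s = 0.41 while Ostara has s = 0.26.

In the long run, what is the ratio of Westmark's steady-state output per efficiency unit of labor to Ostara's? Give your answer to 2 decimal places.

Steady-state y* = [s/(n + g + δ)]^(α/(1−α)), so the ratio is [ (s_W/(n + g + δ)_W) / (s_O/(n + g + δ)_O) ]^0.3333.
s_W/(n + g + δ)_W = 0.41/0.069 = 5.9420; s_O/(n + g + δ)_O = 0.26/0.069 = 3.7681.
Ratio = (5.9420/3.7681)^0.3333 = 1.5769^0.3333 ≈ 1.1639

ratio ≈ 1.16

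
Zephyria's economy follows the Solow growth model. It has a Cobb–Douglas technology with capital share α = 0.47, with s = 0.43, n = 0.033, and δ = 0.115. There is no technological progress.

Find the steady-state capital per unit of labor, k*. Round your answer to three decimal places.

k* ≈ 7.481

At the steady state, Δk = 0, so s·k^α = (n + δ)·k.
Dividing both sides by k: k^(1−α) = s / (n + δ).
k^0.53 = 0.43 / (0.033 + 0.115) = 0.43 / 0.148 = 2.9054
k* = 2.9054^(1/0.53) ≈ 7.4812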